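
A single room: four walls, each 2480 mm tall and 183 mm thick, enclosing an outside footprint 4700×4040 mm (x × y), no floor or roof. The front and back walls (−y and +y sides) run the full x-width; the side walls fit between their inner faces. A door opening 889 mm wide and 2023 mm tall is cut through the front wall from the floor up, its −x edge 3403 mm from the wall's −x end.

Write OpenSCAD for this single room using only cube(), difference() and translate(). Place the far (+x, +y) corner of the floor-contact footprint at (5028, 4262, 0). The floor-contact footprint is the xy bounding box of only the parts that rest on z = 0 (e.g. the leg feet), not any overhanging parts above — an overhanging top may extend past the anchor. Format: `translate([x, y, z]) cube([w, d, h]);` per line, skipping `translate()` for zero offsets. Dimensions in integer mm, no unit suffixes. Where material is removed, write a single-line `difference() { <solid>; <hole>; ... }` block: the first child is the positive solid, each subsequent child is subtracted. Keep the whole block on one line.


difference() { translate([328, 222, 0]) cube([4700, 183, 2480]); translate([3731, 222, 0]) cube([889, 183, 2023]); }
translate([328, 4079, 0]) cube([4700, 183, 2480]);
translate([328, 405, 0]) cube([183, 3674, 2480]);
translate([4845, 405, 0]) cube([183, 3674, 2480]);


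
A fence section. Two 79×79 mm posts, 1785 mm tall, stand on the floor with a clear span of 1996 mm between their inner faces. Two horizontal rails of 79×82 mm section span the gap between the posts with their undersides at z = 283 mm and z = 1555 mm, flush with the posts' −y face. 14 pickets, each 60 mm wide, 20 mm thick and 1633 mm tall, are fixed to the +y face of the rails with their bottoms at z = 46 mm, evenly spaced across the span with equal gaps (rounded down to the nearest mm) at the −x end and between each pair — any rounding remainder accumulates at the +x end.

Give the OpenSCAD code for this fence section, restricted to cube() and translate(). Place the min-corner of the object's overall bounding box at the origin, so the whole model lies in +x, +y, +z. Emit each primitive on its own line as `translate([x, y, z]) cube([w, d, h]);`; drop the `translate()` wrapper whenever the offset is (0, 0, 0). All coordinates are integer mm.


cube([79, 79, 1785]);
translate([2075, 0, 0]) cube([79, 79, 1785]);
translate([79, 0, 283]) cube([1996, 79, 82]);
translate([79, 0, 1555]) cube([1996, 79, 82]);
translate([156, 79, 46]) cube([60, 20, 1633]);
translate([293, 79, 46]) cube([60, 20, 1633]);
translate([430, 79, 46]) cube([60, 20, 1633]);
translate([567, 79, 46]) cube([60, 20, 1633]);
translate([704, 79, 46]) cube([60, 20, 1633]);
translate([841, 79, 46]) cube([60, 20, 1633]);
translate([978, 79, 46]) cube([60, 20, 1633]);
translate([1115, 79, 46]) cube([60, 20, 1633]);
translate([1252, 79, 46]) cube([60, 20, 1633]);
translate([1389, 79, 46]) cube([60, 20, 1633]);
translate([1526, 79, 46]) cube([60, 20, 1633]);
translate([1663, 79, 46]) cube([60, 20, 1633]);
translate([1800, 79, 46]) cube([60, 20, 1633]);
translate([1937, 79, 46]) cube([60, 20, 1633]);


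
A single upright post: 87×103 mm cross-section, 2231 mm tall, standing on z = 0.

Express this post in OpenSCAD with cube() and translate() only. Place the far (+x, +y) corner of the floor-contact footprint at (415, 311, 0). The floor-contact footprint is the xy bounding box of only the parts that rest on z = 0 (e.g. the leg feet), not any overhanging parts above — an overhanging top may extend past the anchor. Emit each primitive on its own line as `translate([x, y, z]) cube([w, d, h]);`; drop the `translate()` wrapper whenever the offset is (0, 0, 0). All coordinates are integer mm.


translate([328, 208, 0]) cube([87, 103, 2231]);


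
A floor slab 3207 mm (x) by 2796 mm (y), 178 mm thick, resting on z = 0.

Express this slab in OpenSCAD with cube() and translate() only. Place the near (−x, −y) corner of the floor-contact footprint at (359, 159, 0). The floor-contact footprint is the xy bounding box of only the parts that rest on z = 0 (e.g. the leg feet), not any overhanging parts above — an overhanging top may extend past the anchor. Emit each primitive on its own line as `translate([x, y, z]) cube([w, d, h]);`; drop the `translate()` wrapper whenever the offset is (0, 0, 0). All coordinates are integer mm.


translate([359, 159, 0]) cube([3207, 2796, 178]);


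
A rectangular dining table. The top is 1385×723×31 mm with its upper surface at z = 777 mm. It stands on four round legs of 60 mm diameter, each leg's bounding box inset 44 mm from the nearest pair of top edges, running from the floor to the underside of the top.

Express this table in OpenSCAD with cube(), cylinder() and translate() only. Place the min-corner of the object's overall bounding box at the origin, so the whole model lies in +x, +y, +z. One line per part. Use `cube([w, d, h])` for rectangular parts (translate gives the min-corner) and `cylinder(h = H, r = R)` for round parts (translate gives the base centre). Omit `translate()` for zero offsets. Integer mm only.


translate([0, 0, 746]) cube([1385, 723, 31]);
translate([74, 74, 0]) cylinder(h = 746, r = 30);
translate([1311, 74, 0]) cylinder(h = 746, r = 30);
translate([74, 649, 0]) cylinder(h = 746, r = 30);
translate([1311, 649, 0]) cylinder(h = 746, r = 30);


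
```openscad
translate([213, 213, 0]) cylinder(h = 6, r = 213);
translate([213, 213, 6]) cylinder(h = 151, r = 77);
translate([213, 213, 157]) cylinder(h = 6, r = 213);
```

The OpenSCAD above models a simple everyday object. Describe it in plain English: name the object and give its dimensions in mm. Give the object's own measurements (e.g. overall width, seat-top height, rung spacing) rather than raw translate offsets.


A spool: two coaxial disc flanges of radius 213 mm and thickness 6 mm, joined by a core cylinder of radius 77 mm and height 151 mm. The lower flange rests on z = 0 and the three cylinders share a vertical axis.


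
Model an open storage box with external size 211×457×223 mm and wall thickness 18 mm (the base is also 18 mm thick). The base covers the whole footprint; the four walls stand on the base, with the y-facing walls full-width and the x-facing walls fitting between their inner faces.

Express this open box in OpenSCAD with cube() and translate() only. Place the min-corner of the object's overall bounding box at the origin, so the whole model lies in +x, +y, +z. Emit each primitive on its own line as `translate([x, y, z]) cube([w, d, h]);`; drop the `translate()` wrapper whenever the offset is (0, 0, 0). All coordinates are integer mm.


cube([211, 457, 18]);
translate([0, 0, 18]) cube([211, 18, 205]);
translate([0, 439, 18]) cube([211, 18, 205]);
translate([0, 18, 18]) cube([18, 421, 205]);
translate([193, 18, 18]) cube([18, 421, 205]);


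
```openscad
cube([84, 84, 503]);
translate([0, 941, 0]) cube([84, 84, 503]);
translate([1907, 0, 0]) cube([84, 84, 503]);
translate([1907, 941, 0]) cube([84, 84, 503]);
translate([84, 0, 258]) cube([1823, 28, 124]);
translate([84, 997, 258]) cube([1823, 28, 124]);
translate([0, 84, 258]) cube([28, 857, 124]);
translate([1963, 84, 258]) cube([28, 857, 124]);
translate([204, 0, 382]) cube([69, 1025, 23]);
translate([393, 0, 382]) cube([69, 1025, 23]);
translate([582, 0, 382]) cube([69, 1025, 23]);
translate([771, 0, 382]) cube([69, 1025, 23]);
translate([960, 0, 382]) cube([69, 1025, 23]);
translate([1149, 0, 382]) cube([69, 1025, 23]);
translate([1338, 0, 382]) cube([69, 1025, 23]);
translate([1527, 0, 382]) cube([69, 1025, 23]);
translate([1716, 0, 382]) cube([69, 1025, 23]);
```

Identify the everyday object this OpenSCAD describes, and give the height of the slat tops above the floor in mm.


A bed frame. The slat-top height is 405 mm.

Four posts, four rails, and a row of slats — a bed frame. Slats sit on the rails at z = 258 + 124 = 382; with slat thickness 23, the top is 405 mm.


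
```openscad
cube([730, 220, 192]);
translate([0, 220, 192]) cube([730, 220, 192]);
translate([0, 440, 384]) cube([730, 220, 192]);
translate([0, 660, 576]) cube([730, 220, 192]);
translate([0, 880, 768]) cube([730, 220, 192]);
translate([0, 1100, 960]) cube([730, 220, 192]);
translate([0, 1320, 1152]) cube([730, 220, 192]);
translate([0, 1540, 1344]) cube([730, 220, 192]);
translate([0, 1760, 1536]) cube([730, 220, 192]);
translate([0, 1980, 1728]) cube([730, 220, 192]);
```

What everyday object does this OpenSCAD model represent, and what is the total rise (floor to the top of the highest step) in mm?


A staircase. The total rise is 1920 mm.

10 identical blocks, each offset up and back from the previous — a staircase. Each step is 192 mm tall and there are 10 of them, so the total rise is 10 × 192 = 1920 mm.


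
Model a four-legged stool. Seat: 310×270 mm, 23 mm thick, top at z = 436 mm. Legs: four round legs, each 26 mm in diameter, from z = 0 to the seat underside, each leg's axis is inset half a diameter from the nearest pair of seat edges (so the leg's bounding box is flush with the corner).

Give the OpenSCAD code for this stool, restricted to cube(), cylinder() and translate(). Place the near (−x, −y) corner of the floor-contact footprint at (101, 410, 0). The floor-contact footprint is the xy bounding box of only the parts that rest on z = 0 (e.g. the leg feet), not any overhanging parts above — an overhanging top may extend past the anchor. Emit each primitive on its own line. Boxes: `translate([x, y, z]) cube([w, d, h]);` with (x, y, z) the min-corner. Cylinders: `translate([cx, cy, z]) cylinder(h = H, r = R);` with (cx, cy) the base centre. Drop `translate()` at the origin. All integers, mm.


// leg_h = 436 - 23 = 413
translate([101, 410, 413]) cube([310, 270, 23]);
translate([114, 423, 0]) cylinder(h = 413, r = 13);
translate([398, 423, 0]) cylinder(h = 413, r = 13);
translate([114, 667, 0]) cylinder(h = 413, r = 13);
translate([398, 667, 0]) cylinder(h = 413, r = 13);


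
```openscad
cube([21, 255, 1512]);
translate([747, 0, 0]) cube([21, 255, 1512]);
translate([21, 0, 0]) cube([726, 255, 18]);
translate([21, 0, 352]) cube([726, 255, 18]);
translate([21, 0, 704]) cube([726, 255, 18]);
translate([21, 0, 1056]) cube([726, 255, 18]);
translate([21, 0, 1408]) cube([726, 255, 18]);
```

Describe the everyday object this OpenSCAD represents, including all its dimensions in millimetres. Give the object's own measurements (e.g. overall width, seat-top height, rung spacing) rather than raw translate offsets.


An open bookshelf. Two side panels, each 21 mm thick, 255 mm deep and 1512 mm tall, stand 768 mm apart (outside-to-outside). Between them sit 5 shelves, each 18 mm thick and 255 mm deep, spanning the full gap between the sides. The bottom shelf rests on the floor (its underside at z = 0) and the clear gap between one shelf's top and the next shelf's underside is 334 mm.


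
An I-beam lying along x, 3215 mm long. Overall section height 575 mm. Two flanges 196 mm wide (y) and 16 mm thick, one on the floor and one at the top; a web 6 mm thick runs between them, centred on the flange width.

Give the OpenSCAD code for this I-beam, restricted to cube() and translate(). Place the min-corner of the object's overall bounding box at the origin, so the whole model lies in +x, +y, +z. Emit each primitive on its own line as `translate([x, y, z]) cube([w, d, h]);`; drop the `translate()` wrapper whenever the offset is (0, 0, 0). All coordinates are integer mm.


cube([3215, 196, 16]);
translate([0, 95, 16]) cube([3215, 6, 543]);
translate([0, 0, 559]) cube([3215, 196, 16]);


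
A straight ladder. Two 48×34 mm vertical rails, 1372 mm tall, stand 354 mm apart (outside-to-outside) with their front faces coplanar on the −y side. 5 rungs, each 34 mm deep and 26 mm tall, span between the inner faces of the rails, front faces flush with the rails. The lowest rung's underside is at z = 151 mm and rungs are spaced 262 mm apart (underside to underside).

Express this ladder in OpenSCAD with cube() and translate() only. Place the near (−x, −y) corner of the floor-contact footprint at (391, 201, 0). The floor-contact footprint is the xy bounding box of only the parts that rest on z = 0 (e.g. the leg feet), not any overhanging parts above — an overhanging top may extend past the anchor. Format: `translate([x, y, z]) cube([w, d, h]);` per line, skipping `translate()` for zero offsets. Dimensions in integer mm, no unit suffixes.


translate([391, 201, 0]) cube([48, 34, 1372]);
translate([697, 201, 0]) cube([48, 34, 1372]);
translate([439, 201, 151]) cube([258, 34, 26]);
translate([439, 201, 413]) cube([258, 34, 26]);
translate([439, 201, 675]) cube([258, 34, 26]);
translate([439, 201, 937]) cube([258, 34, 26]);
translate([439, 201, 1199]) cube([258, 34, 26]);


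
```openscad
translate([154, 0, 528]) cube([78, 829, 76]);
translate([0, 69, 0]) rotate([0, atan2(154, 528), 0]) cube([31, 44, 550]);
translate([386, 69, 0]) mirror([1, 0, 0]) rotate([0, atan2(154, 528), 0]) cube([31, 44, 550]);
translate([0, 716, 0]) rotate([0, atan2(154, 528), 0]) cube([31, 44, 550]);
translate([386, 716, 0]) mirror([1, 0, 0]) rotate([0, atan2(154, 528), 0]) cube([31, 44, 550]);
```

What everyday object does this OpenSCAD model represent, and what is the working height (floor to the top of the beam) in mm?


A sawhorse. The overall height is 604 mm.

A beam across two mirrored pairs of raked legs — a sawhorse. The beam's underside is at z = 528 (matching the legs' vertical rise in atan2(154, 528)) and the beam is 76 mm tall, so its top is at 528 + 76 = 604 mm. The raked legs top out at the beam's underside, so that is the highest point.


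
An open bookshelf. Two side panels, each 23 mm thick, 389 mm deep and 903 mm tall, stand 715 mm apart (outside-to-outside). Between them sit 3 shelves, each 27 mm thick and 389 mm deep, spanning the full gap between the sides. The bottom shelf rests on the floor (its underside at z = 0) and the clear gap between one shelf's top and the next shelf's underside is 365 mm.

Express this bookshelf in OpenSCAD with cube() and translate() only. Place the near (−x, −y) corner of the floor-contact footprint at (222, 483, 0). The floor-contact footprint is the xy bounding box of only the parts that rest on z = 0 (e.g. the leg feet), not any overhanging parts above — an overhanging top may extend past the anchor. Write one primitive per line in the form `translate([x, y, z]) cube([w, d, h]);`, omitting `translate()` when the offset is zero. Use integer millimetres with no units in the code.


translate([222, 483, 0]) cube([23, 389, 903]);
translate([914, 483, 0]) cube([23, 389, 903]);
translate([245, 483, 0]) cube([669, 389, 27]);
translate([245, 483, 392]) cube([669, 389, 27]);
translate([245, 483, 784]) cube([669, 389, 27]);


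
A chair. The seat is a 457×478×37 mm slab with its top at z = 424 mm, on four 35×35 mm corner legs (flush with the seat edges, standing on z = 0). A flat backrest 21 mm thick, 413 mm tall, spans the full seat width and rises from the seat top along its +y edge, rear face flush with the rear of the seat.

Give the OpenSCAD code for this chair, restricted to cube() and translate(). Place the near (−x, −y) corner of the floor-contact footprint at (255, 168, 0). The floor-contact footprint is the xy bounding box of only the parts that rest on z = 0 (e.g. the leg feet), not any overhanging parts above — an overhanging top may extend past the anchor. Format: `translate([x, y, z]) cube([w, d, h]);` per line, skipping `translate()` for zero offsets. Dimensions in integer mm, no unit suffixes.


// leg_h = 424 - 37 = 387
translate([255, 168, 387]) cube([457, 478, 37]);
translate([255, 168, 0]) cube([35, 35, 387]);
translate([677, 168, 0]) cube([35, 35, 387]);
translate([255, 611, 0]) cube([35, 35, 387]);
translate([677, 611, 0]) cube([35, 35, 387]);
translate([255, 625, 424]) cube([457, 21, 413]);


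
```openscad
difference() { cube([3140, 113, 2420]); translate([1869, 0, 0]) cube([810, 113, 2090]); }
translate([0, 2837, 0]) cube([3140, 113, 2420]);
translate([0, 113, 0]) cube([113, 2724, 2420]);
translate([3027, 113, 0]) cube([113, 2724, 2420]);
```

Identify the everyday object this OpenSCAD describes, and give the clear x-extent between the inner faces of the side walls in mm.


A single room. The interior width is 2914 mm.

Four walls enclosing a rectangle with a door in the front wall — a room. Outside width 3140 minus two 113 mm walls gives 2914 mm.


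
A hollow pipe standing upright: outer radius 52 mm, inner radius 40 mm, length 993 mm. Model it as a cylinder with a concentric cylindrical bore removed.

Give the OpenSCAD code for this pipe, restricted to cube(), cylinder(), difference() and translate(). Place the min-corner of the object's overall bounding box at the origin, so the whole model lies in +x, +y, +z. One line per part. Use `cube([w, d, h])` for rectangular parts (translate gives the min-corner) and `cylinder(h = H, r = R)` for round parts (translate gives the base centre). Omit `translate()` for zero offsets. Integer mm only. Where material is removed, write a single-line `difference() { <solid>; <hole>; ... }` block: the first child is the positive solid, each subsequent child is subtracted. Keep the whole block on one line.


difference() { translate([52, 52, 0]) cylinder(h = 993, r = 52); translate([52, 52, 0]) cylinder(h = 993, r = 40); }


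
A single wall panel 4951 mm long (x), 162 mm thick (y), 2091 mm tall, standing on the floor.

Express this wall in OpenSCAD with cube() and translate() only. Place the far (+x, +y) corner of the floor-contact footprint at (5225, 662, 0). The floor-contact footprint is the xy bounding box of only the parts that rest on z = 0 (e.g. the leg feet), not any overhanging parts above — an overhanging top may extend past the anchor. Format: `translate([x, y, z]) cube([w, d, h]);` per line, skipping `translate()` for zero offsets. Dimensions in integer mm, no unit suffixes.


translate([274, 500, 0]) cube([4951, 162, 2091]);


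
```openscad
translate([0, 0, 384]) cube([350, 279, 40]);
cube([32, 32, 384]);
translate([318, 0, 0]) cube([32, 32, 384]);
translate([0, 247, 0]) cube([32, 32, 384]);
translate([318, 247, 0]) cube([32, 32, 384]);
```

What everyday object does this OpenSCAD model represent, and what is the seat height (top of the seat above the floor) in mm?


A stool. The seat height is 424 mm.

A 350×279×40 slab at z = 384 on four corner posts — a stool. The seat top is 384 + 40 = 424 mm.


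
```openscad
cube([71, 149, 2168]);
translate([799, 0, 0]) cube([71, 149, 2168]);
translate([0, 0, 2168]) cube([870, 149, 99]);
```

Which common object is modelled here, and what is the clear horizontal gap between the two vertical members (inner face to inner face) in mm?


A door frame. The clear opening width is 728 mm.

Two 2168 mm tall posts with a header on top — a door frame. The left jamb is 71 mm wide at x = 0; the right jamb starts at x = 799. The clear opening is 799 − 71 = 728 mm.


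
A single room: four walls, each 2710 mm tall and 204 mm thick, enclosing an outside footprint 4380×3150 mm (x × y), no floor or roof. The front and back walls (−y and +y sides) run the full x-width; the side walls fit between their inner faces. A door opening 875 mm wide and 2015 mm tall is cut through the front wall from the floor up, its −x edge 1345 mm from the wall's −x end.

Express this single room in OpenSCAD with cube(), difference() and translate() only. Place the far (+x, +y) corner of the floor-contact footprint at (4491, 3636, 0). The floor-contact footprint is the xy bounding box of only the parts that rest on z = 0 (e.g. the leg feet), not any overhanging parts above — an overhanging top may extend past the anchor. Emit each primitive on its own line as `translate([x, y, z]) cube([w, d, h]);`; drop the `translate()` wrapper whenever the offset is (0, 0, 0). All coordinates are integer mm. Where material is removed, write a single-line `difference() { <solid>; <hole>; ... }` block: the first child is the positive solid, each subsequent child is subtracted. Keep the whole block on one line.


difference() { translate([111, 486, 0]) cube([4380, 204, 2710]); translate([1456, 486, 0]) cube([875, 204, 2015]); }
translate([111, 3432, 0]) cube([4380, 204, 2710]);
translate([111, 690, 0]) cube([204, 2742, 2710]);
translate([4287, 690, 0]) cube([204, 2742, 2710]);


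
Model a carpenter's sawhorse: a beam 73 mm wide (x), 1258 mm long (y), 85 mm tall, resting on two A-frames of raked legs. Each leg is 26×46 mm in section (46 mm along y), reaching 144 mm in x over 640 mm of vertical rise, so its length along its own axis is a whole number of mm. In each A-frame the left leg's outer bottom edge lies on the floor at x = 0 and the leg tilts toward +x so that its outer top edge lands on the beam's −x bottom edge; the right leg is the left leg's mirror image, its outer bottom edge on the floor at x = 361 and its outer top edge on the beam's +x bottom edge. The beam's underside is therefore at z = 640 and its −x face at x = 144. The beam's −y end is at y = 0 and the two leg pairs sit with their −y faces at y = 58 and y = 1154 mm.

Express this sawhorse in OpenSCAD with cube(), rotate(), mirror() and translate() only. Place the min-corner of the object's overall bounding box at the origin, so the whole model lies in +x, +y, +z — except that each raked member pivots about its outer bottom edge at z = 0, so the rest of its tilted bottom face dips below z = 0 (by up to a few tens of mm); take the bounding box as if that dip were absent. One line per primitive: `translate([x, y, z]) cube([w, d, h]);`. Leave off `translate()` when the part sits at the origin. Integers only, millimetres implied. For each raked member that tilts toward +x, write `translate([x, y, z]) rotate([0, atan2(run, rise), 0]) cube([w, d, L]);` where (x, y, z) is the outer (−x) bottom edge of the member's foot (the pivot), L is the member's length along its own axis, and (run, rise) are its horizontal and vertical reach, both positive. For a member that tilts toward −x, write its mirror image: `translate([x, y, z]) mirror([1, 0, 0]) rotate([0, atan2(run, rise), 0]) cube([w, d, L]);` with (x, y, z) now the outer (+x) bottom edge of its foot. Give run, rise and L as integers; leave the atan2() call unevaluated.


// leg length = √(144² + 640²) = 656
// right-leg outer foot x = 2·144 + 73 = 361
// beam min-corner = (144, 0, 640)
translate([144, 0, 640]) cube([73, 1258, 85]);
translate([0, 58, 0]) rotate([0, atan2(144, 640), 0]) cube([26, 46, 656]);
translate([361, 58, 0]) mirror([1, 0, 0]) rotate([0, atan2(144, 640), 0]) cube([26, 46, 656]);
translate([0, 1154, 0]) rotate([0, atan2(144, 640), 0]) cube([26, 46, 656]);
translate([361, 1154, 0]) mirror([1, 0, 0]) rotate([0, atan2(144, 640), 0]) cube([26, 46, 656]);


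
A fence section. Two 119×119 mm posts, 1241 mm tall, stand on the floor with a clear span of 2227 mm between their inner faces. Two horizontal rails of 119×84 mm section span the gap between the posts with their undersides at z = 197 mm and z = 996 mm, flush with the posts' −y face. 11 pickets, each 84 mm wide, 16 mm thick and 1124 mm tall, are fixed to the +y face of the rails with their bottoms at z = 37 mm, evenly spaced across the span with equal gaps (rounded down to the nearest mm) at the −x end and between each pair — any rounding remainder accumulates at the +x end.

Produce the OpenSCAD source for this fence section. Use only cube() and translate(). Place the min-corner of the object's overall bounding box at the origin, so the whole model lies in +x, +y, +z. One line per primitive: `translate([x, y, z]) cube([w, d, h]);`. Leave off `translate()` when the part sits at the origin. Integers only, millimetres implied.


cube([119, 119, 1241]);
translate([2346, 0, 0]) cube([119, 119, 1241]);
translate([119, 0, 197]) cube([2227, 119, 84]);
translate([119, 0, 996]) cube([2227, 119, 84]);
translate([227, 119, 37]) cube([84, 16, 1124]);
translate([419, 119, 37]) cube([84, 16, 1124]);
translate([611, 119, 37]) cube([84, 16, 1124]);
translate([803, 119, 37]) cube([84, 16, 1124]);
translate([995, 119, 37]) cube([84, 16, 1124]);
translate([1187, 119, 37]) cube([84, 16, 1124]);
translate([1379, 119, 37]) cube([84, 16, 1124]);
translate([1571, 119, 37]) cube([84, 16, 1124]);
translate([1763, 119, 37]) cube([84, 16, 1124]);
translate([1955, 119, 37]) cube([84, 16, 1124]);
translate([2147, 119, 37]) cube([84, 16, 1124]);


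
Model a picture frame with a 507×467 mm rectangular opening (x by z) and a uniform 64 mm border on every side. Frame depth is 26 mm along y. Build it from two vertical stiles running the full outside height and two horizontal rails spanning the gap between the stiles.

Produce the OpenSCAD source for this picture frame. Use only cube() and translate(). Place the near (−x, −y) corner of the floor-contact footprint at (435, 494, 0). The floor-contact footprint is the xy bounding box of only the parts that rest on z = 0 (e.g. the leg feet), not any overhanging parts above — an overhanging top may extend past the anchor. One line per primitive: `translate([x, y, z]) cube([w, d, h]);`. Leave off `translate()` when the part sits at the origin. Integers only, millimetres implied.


translate([435, 494, 0]) cube([64, 26, 595]);
translate([1006, 494, 0]) cube([64, 26, 595]);
translate([499, 494, 0]) cube([507, 26, 64]);
translate([499, 494, 531]) cube([507, 26, 64]);


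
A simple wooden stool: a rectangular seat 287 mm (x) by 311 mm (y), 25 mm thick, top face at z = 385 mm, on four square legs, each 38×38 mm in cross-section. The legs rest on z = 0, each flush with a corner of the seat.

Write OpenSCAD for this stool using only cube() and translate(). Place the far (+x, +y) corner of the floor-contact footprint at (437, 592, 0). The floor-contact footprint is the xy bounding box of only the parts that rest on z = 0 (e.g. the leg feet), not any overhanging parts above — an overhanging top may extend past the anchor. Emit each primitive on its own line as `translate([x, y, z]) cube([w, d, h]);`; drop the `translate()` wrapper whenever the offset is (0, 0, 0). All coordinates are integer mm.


translate([150, 281, 360]) cube([287, 311, 25]);
translate([150, 281, 0]) cube([38, 38, 360]);
translate([399, 281, 0]) cube([38, 38, 360]);
translate([150, 554, 0]) cube([38, 38, 360]);
translate([399, 554, 0]) cube([38, 38, 360]);


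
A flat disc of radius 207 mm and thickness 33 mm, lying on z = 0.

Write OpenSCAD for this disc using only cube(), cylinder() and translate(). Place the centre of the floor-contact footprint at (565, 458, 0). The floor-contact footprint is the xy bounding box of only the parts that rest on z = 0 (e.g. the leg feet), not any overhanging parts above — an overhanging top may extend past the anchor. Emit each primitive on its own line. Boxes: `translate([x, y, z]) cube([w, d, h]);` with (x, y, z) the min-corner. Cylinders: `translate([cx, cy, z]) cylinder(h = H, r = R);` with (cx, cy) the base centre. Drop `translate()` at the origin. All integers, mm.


translate([565, 458, 0]) cylinder(h = 33, r = 207);


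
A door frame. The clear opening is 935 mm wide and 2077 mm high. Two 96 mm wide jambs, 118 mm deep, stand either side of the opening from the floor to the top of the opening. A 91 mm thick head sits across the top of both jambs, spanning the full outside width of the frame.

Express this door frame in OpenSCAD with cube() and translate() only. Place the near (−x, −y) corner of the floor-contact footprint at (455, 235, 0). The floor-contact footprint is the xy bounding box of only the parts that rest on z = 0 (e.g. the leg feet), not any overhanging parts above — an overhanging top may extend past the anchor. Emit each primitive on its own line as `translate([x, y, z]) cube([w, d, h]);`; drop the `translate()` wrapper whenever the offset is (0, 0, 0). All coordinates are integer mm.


translate([455, 235, 0]) cube([96, 118, 2077]);
translate([1486, 235, 0]) cube([96, 118, 2077]);
translate([455, 235, 2077]) cube([1127, 118, 91]);


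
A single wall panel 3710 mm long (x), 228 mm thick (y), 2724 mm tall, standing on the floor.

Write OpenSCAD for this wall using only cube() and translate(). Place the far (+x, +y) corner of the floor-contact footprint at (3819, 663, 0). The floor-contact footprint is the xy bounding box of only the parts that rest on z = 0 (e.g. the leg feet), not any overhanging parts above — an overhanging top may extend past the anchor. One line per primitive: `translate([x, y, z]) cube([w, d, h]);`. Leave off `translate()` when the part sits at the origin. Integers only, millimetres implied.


translate([109, 435, 0]) cube([3710, 228, 2724]);


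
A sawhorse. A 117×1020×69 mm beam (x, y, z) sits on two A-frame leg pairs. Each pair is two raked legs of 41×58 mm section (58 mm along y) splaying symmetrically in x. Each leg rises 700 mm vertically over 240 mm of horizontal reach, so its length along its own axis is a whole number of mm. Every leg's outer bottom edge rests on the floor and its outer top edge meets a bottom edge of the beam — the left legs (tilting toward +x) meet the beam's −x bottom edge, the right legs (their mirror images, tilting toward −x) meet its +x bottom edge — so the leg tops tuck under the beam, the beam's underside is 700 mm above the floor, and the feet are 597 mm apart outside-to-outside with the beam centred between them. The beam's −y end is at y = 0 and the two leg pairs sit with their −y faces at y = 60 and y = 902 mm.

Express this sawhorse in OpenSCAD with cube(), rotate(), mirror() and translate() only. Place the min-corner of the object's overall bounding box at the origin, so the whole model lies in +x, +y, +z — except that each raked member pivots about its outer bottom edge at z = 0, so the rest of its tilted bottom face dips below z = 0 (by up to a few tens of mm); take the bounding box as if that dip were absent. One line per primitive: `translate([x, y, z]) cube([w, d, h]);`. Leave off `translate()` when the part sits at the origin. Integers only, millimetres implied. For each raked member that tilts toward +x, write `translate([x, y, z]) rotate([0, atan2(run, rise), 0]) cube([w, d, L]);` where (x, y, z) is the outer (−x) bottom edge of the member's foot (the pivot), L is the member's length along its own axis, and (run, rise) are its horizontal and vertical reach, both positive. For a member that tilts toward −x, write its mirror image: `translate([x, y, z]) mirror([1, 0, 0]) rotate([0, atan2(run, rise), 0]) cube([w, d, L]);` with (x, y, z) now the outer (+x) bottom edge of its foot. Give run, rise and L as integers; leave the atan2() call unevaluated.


translate([240, 0, 700]) cube([117, 1020, 69]);
translate([0, 60, 0]) rotate([0, atan2(240, 700), 0]) cube([41, 58, 740]);
translate([597, 60, 0]) mirror([1, 0, 0]) rotate([0, atan2(240, 700), 0]) cube([41, 58, 740]);
translate([0, 902, 0]) rotate([0, atan2(240, 700), 0]) cube([41, 58, 740]);
translate([597, 902, 0]) mirror([1, 0, 0]) rotate([0, atan2(240, 700), 0]) cube([41, 58, 740]);


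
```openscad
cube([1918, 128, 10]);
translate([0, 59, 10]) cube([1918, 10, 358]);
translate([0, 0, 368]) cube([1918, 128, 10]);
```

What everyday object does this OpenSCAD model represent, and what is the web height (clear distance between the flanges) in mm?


An I-beam. The web height is 358 mm.

Two wide flanges with a thin centred web — an I-beam. Overall 378 mm minus two 10 mm flanges gives a web of 378 − 2·10 = 358 mm.


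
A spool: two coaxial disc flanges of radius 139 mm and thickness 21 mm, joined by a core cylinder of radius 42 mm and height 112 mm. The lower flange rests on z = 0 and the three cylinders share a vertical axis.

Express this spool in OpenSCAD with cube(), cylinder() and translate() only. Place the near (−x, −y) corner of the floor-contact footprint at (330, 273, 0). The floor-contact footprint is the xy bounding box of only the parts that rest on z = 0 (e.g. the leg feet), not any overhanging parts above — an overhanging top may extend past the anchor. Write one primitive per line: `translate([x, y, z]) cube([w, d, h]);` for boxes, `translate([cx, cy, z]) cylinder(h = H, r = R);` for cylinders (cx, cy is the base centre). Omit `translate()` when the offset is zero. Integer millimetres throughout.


translate([469, 412, 0]) cylinder(h = 21, r = 139);
translate([469, 412, 21]) cylinder(h = 112, r = 42);
translate([469, 412, 133]) cylinder(h = 21, r = 139);


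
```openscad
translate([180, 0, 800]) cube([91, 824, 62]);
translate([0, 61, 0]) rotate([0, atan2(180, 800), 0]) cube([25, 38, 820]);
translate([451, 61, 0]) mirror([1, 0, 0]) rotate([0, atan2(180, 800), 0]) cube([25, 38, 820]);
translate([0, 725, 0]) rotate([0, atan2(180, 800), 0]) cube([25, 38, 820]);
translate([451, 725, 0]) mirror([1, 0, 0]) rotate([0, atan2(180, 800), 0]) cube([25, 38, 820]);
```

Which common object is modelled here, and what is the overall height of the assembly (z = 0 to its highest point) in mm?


A sawhorse. The overall height is 862 mm.

A beam across two mirrored pairs of raked legs — a sawhorse. The beam's underside is at z = 800 (matching the legs' vertical rise in atan2(180, 800)) and the beam is 62 mm tall, so its top is at 800 + 62 = 862 mm. The raked legs top out at the beam's underside, so that is the highest point.


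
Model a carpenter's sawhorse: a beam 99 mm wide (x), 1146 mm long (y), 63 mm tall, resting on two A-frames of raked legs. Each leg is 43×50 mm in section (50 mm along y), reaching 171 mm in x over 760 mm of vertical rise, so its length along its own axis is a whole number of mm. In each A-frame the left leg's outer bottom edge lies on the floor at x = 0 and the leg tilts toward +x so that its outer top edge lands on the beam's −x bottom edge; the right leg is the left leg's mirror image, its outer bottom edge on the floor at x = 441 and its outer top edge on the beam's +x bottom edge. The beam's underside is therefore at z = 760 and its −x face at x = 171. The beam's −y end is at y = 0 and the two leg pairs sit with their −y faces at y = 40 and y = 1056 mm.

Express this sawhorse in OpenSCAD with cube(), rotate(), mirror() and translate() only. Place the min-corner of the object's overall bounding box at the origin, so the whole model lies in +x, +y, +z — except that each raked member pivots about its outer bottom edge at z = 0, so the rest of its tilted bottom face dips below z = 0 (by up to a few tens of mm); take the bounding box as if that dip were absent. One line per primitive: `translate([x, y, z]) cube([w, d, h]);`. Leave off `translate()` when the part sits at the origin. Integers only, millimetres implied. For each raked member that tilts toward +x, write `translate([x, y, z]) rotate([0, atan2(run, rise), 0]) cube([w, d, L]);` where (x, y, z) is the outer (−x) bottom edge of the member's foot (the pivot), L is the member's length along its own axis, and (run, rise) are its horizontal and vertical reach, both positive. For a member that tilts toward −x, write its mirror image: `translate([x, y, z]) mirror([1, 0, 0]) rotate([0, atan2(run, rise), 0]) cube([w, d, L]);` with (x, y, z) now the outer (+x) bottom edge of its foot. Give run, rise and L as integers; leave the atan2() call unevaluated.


translate([171, 0, 760]) cube([99, 1146, 63]);
translate([0, 40, 0]) rotate([0, atan2(171, 760), 0]) cube([43, 50, 779]);
translate([441, 40, 0]) mirror([1, 0, 0]) rotate([0, atan2(171, 760), 0]) cube([43, 50, 779]);
translate([0, 1056, 0]) rotate([0, atan2(171, 760), 0]) cube([43, 50, 779]);
translate([441, 1056, 0]) mirror([1, 0, 0]) rotate([0, atan2(171, 760), 0]) cube([43, 50, 779]);


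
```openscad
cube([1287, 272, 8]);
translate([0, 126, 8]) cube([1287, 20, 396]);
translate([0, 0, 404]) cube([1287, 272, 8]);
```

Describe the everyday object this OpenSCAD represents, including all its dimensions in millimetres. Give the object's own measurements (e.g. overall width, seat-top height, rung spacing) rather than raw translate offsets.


An I-beam lying along x, 1287 mm long. Overall section height 412 mm. Two flanges 272 mm wide (y) and 8 mm thick, one on the floor and one at the top; a web 20 mm thick runs between them, centred on the flange width.


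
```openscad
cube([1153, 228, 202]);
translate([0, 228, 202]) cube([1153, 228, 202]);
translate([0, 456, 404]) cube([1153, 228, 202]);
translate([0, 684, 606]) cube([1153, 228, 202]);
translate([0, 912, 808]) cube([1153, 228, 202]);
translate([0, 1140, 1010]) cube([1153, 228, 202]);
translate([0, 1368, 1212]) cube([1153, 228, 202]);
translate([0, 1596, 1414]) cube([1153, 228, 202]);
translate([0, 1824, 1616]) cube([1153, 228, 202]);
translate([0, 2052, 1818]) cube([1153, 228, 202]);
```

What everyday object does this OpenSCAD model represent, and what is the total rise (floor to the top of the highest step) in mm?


A staircase. The total rise is 2020 mm.

10 identical blocks, each offset up and back from the previous — a staircase. Each step is 202 mm tall and there are 10 of them, so the total rise is 10 × 202 = 2020 mm.


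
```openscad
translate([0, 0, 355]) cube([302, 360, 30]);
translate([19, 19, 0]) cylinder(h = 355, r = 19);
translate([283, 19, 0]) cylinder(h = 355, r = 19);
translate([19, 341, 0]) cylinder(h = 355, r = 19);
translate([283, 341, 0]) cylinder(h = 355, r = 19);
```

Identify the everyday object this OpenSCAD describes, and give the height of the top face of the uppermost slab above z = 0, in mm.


A stool. The seat height is 385 mm.

A 302×360×30 slab at z = 355 on four corner cylinders — a stool. The seat top is 355 + 30 = 385 mm.


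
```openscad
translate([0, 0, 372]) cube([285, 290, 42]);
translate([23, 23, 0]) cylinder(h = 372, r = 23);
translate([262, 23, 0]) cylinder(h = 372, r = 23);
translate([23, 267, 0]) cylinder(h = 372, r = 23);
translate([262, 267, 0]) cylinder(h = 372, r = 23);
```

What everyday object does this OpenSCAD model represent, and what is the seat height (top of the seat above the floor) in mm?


A stool. The seat height is 414 mm.

A 285×290×42 slab at z = 372 on four corner cylinders — a stool. The seat top is 372 + 42 = 414 mm.


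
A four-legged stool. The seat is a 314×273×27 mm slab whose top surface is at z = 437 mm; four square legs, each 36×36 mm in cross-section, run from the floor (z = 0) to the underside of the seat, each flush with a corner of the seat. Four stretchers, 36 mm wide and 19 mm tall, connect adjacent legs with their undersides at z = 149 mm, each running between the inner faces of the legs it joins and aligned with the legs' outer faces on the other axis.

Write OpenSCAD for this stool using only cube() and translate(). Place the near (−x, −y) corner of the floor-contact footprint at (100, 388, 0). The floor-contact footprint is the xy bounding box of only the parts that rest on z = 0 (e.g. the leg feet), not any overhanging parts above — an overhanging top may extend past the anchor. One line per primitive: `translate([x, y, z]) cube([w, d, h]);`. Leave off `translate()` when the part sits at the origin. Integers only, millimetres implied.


translate([100, 388, 410]) cube([314, 273, 27]);
translate([100, 388, 0]) cube([36, 36, 410]);
translate([378, 388, 0]) cube([36, 36, 410]);
translate([100, 625, 0]) cube([36, 36, 410]);
translate([378, 625, 0]) cube([36, 36, 410]);
translate([136, 388, 149]) cube([242, 36, 19]);
translate([136, 625, 149]) cube([242, 36, 19]);
translate([100, 424, 149]) cube([36, 201, 19]);
translate([378, 424, 149]) cube([36, 201, 19]);


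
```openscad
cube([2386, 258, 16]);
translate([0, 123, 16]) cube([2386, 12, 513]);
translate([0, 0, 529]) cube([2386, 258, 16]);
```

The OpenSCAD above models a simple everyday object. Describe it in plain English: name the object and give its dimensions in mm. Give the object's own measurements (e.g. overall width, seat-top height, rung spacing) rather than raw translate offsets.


An I-beam lying along x, 2386 mm long. Overall section height 545 mm. Two flanges 258 mm wide (y) and 16 mm thick, one on the floor and one at the top; a web 12 mm thick runs between them, centred on the flange width.
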